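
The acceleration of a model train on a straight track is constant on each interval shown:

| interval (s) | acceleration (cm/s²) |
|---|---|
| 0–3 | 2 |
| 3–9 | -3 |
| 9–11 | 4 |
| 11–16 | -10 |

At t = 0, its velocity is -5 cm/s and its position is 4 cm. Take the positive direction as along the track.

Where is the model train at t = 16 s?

-246 cm

On each constant-a segment, Δv = aΔt and Δx = v₀Δt + ½aΔt²; chain segment to segment.
0–3 s: v starts -5 cm/s; Δx = -5·3 + ½·2·3² = -6 cm; v ends 1 cm/s.
3–9 s: v starts 1 cm/s; Δx = 1·6 + ½·-3·6² = -48 cm; v ends -17 cm/s.
9–11 s: v starts -17 cm/s; Δx = -17·2 + ½·4·2² = -26 cm; v ends -9 cm/s.
11–16 s: v starts -9 cm/s; Δx = -9·5 + ½·-10·5² = -170 cm; v ends -59 cm/s.
x(16) = 4 + Σ Δx = -246 cm.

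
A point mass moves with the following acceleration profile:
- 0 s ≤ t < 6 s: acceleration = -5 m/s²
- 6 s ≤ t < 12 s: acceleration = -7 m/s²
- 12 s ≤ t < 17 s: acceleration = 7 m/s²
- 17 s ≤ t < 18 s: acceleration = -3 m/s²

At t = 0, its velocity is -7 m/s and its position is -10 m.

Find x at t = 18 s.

-843 m

On each constant-a segment, Δv = aΔt and Δx = v₀Δt + ½aΔt²; chain segment to segment.
0–6 s: v starts -7 m/s; Δx = -7·6 + ½·-5·6² = -132 m; v ends -37 m/s.
6–12 s: v starts -37 m/s; Δx = -37·6 + ½·-7·6² = -348 m; v ends -79 m/s.
12–17 s: v starts -79 m/s; Δx = -79·5 + ½·7·5² = -307.5 m; v ends -44 m/s.
17–18 s: v starts -44 m/s; Δx = -44·1 + ½·-3·1² = -45.5 m; v ends -47 m/s.
x(18) = -10 + Σ Δx = -843 m.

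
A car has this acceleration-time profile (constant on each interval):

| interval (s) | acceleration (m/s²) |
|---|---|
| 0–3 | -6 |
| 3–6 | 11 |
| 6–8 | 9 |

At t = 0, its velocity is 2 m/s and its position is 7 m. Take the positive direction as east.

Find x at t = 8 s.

39.5 m

On each constant-a segment, Δv = aΔt and Δx = v₀Δt + ½aΔt²; chain segment to segment.
0–3 s: v starts 2 m/s; Δx = 2·3 + ½·-6·3² = -21 m; v ends -16 m/s.
3–6 s: v starts -16 m/s; Δx = -16·3 + ½·11·3² = 1.5 m; v ends 17 m/s.
6–8 s: v starts 17 m/s; Δx = 17·2 + ½·9·2² = 52 m; v ends 35 m/s.
x(8) = 7 + Σ Δx = 39.5 m.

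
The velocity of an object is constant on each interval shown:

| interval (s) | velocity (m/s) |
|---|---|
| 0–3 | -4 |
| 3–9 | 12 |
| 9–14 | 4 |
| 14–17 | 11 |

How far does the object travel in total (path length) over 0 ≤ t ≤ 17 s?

137 m

Distance (not displacement) is the total path length: add the absolute areas under v-t.
0–3 s: |-4| × 3 = 12 m
3–9 s: |12| × 6 = 72 m
9–14 s: |4| × 5 = 20 m
14–17 s: |11| × 3 = 33 m
Total distance = 137 m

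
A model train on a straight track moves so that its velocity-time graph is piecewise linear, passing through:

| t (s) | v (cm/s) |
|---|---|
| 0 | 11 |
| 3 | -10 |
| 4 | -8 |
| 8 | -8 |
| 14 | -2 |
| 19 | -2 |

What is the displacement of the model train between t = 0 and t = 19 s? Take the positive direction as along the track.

-79.5 cm

Net displacement equals the area under the velocity-time graph (areas below the axis count negative).
0–3 s: ½(11 + -10)(3) = 1.5 cm
3–4 s: ½(-10 + -8)(1) = -9 cm
4–8 s: -8 × 4 = -32 cm
8–14 s: ½(-8 + -2)(6) = -30 cm
14–19 s: -2 × 5 = -10 cm
Net displacement = -79.5 cm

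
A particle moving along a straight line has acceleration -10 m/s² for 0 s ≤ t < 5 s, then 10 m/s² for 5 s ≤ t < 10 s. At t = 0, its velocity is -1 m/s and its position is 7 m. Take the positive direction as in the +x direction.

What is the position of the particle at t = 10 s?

-253 m

On each constant-a segment, Δv = aΔt and Δx = v₀Δt + ½aΔt²; chain segment to segment.
0–5 s: v starts -1 m/s; Δx = -1·5 + ½·-10·5² = -130 m; v ends -51 m/s.
5–10 s: v starts -51 m/s; Δx = -51·5 + ½·10·5² = -130 m; v ends -1 m/s.
x(10) = 7 + Σ Δx = -253 m.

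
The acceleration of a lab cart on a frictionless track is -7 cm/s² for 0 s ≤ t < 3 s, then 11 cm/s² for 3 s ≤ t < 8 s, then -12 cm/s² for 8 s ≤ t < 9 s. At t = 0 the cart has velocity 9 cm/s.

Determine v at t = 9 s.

Δv equals the area under the a-t graph; then v = v₀ + Δv.
0–3 s: -7 × 3 = -21 cm/s
3–8 s: 11 × 5 = 55 cm/s
8–9 s: -12 × 1 = -12 cm/s
Δv = 22 cm/s, so v(9) = 9 + (22) = 31 cm/s.

31 cm/s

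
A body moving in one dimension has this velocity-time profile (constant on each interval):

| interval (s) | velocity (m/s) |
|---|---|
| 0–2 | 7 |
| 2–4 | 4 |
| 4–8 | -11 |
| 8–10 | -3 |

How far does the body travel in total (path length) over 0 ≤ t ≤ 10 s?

72 m

Distance (not displacement) is the total path length: add the absolute areas under v-t.
0–2 s: |7| × 2 = 14 m
2–4 s: |4| × 2 = 8 m
4–8 s: |-11| × 4 = 44 m
8–10 s: |-3| × 2 = 6 m
Total distance = 72 m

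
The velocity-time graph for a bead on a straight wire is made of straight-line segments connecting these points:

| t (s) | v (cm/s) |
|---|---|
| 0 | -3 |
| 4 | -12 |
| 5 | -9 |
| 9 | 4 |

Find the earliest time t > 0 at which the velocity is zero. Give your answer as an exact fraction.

v changes sign on 5–9 s (from -9 to 4); the graph is linear there, so v = 0 at t = 5 + (9)·(9 − 5)/(4 − -9) = 101/13 s.

t = 101/13 s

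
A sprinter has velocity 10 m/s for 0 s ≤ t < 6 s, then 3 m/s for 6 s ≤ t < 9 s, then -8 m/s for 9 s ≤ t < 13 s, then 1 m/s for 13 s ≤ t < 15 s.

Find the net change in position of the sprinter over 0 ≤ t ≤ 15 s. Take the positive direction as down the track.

39 m

Displacement is the signed area under the v-t curve.
0–6 s: 10 × 6 = 60 m
6–9 s: 3 × 3 = 9 m
9–13 s: -8 × 4 = -32 m
13–15 s: 1 × 2 = 2 m
Net displacement = 39 m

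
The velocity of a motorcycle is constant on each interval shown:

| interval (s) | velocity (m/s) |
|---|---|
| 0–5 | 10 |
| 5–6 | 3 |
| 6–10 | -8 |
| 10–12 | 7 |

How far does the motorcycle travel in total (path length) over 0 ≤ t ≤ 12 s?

99 m

Distance (not displacement) is the total path length: add the absolute areas under v-t.
0–5 s: |10| × 5 = 50 m
5–6 s: |3| × 1 = 3 m
6–10 s: |-8| × 4 = 32 m
10–12 s: |7| × 2 = 14 m
Total distance = 99 m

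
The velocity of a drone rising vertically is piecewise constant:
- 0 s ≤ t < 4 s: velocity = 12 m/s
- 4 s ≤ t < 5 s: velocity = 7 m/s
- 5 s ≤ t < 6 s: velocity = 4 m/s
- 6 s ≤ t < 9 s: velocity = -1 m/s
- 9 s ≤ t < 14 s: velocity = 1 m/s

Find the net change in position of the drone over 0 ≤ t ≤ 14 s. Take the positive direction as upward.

Displacement is the signed area under the v-t curve.
0–4 s: 12 × 4 = 48 m
4–5 s: 7 × 1 = 7 m
5–6 s: 4 × 1 = 4 m
6–9 s: -1 × 3 = -3 m
9–14 s: 1 × 5 = 5 m
Net displacement = 61 m

61 m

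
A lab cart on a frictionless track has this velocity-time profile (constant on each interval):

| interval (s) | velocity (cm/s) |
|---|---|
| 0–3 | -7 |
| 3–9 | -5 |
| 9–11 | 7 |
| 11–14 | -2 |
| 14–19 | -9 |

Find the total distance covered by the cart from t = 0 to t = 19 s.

Distance (not displacement) is the total path length: add the absolute areas under v-t.
0–3 s: |-7| × 3 = 21 cm
3–9 s: |-5| × 6 = 30 cm
9–11 s: |7| × 2 = 14 cm
11–14 s: |-2| × 3 = 6 cm
14–19 s: |-9| × 5 = 45 cm
Total distance = 116 cm

116 cm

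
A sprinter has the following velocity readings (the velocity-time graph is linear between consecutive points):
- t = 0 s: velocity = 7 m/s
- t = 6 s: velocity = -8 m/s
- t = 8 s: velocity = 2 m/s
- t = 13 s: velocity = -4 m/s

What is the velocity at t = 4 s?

-3 m/s

On 0–6 s the graph is linear from 7 to -8 m/s: v(4) = 7 + (-8 − 7)·(4 − 0)/(6 − 0) = -3 m/s.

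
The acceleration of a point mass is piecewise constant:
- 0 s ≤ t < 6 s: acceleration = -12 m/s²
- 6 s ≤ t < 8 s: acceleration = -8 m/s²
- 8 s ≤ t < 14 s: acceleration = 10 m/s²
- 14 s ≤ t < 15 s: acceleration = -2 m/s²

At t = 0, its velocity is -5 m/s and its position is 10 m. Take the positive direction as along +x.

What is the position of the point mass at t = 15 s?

On each constant-a segment, Δv = aΔt and Δx = v₀Δt + ½aΔt²; chain segment to segment.
0–6 s: v starts -5 m/s; Δx = -5·6 + ½·-12·6² = -246 m; v ends -77 m/s.
6–8 s: v starts -77 m/s; Δx = -77·2 + ½·-8·2² = -170 m; v ends -93 m/s.
8–14 s: v starts -93 m/s; Δx = -93·6 + ½·10·6² = -378 m; v ends -33 m/s.
14–15 s: v starts -33 m/s; Δx = -33·1 + ½·-2·1² = -34 m; v ends -35 m/s.
x(15) = 10 + Σ Δx = -818 m.

-818 m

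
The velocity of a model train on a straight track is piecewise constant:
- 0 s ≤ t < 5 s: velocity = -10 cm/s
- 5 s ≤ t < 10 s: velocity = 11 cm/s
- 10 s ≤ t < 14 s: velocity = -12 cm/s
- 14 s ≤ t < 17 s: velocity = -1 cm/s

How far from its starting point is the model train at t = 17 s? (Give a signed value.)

-46 cm

Net displacement equals the area under the velocity-time graph (areas below the axis count negative).
0–5 s: -10 × 5 = -50 cm
5–10 s: 11 × 5 = 55 cm
10–14 s: -12 × 4 = -48 cm
14–17 s: -1 × 3 = -3 cm
Net displacement = -46 cm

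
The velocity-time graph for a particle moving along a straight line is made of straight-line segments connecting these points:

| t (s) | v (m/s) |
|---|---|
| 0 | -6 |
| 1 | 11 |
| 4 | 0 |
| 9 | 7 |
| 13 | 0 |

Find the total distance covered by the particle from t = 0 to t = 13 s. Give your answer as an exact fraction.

1789/34 m

Total distance travelled is ∫|v| dt — sum the magnitudes of each area piece.
0–1 s: v = 0 at t = 6/17 s; triangle areas 18/17 + 121/34 = 157/34 m
1–4 s: |½(11 + 0)(3)| = 16.5 m
4–9 s: |½(0 + 7)(5)| = 17.5 m
9–13 s: |½(7 + 0)(4)| = 14 m
Total distance = 1789/34 m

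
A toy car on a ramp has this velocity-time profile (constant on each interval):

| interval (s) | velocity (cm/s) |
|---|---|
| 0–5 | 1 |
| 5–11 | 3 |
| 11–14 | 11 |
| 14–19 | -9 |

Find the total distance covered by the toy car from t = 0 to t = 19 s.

Total distance travelled is ∫|v| dt — sum the magnitudes of each area piece.
0–5 s: |1| × 5 = 5 cm
5–11 s: |3| × 6 = 18 cm
11–14 s: |11| × 3 = 33 cm
14–19 s: |-9| × 5 = 45 cm
Total distance = 101 cm

101 cm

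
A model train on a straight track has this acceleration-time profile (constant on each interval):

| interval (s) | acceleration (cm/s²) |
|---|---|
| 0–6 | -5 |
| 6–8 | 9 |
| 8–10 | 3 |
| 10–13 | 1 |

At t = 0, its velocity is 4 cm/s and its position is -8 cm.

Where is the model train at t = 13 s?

-119.5 cm

On each constant-a segment, Δv = aΔt and Δx = v₀Δt + ½aΔt²; chain segment to segment.
0–6 s: v starts 4 cm/s; Δx = 4·6 + ½·-5·6² = -66 cm; v ends -26 cm/s.
6–8 s: v starts -26 cm/s; Δx = -26·2 + ½·9·2² = -34 cm; v ends -8 cm/s.
8–10 s: v starts -8 cm/s; Δx = -8·2 + ½·3·2² = -10 cm; v ends -2 cm/s.
10–13 s: v starts -2 cm/s; Δx = -2·3 + ½·1·3² = -1.5 cm; v ends 1 cm/s.
x(13) = -8 + Σ Δx = -119.5 cm.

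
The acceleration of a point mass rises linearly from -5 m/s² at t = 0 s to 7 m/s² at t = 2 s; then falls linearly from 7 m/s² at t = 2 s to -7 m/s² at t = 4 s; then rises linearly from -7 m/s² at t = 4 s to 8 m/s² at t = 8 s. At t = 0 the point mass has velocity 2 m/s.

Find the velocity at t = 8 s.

Δv equals the area under the a-t graph; then v = v₀ + Δv.
0–2 s: ½(-5 + 7)(2) = 2 m/s
2–4 s: ½(7 + -7)(2) = 0 m/s
4–8 s: ½(-7 + 8)(4) = 2 m/s
Δv = 4 m/s, so v(8) = 2 + (4) = 6 m/s.

6 m/s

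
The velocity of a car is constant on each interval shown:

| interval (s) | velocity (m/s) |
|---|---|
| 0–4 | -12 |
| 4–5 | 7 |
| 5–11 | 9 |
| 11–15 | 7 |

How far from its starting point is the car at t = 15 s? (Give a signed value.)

Net displacement equals the area under the velocity-time graph (areas below the axis count negative).
0–4 s: -12 × 4 = -48 m
4–5 s: 7 × 1 = 7 m
5–11 s: 9 × 6 = 54 m
11–15 s: 7 × 4 = 28 m
Net displacement = 41 m

41 m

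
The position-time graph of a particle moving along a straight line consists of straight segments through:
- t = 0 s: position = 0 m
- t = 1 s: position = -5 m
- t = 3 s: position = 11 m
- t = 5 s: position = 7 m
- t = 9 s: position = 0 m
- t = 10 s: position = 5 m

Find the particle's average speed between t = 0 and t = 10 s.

Average speed = (total path length)/(elapsed time); on a piecewise-linear x-t graph the path length is Σ|Δx|.
0–1 s: |Δx| = |-5 − 0| = 5 m
1–3 s: |Δx| = |11 − -5| = 16 m
3–5 s: |Δx| = |7 − 11| = 4 m
5–9 s: |Δx| = |0 − 7| = 7 m
9–10 s: |Δx| = |5 − 0| = 5 m
Total path = 37 m; average speed = 37/10 = 3.7 m/s.

3.7 m/s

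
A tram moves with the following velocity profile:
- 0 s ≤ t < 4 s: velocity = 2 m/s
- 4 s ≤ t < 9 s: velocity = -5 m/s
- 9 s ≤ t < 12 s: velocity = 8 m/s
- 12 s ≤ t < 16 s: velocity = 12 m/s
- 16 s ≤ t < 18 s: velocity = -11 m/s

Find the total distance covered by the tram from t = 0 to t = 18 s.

127 m

Total distance travelled is ∫|v| dt — sum the magnitudes of each area piece.
0–4 s: |2| × 4 = 8 m
4–9 s: |-5| × 5 = 25 m
9–12 s: |8| × 3 = 24 m
12–16 s: |12| × 4 = 48 m
16–18 s: |-11| × 2 = 22 m
Total distance = 127 m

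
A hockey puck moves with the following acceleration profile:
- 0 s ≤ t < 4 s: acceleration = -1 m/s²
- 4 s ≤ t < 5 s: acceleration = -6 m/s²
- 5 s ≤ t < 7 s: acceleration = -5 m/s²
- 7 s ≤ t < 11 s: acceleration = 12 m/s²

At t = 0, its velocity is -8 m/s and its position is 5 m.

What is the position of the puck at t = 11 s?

-112 m

On each constant-a segment, Δv = aΔt and Δx = v₀Δt + ½aΔt²; chain segment to segment.
0–4 s: v starts -8 m/s; Δx = -8·4 + ½·-1·4² = -40 m; v ends -12 m/s.
4–5 s: v starts -12 m/s; Δx = -12·1 + ½·-6·1² = -15 m; v ends -18 m/s.
5–7 s: v starts -18 m/s; Δx = -18·2 + ½·-5·2² = -46 m; v ends -28 m/s.
7–11 s: v starts -28 m/s; Δx = -28·4 + ½·12·4² = -16 m; v ends 20 m/s.
x(11) = 5 + Σ Δx = -112 m.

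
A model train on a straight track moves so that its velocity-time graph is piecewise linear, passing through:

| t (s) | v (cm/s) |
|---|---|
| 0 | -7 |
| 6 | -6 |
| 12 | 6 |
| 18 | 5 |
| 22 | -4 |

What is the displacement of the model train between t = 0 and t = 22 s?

-4 cm

Displacement is the signed area under the v-t curve.
0–6 s: ½(-7 + -6)(6) = -39 cm
6–12 s: ½(-6 + 6)(6) = 0 cm
12–18 s: ½(6 + 5)(6) = 33 cm
18–22 s: ½(5 + -4)(4) = 2 cm
Net displacement = -4 cm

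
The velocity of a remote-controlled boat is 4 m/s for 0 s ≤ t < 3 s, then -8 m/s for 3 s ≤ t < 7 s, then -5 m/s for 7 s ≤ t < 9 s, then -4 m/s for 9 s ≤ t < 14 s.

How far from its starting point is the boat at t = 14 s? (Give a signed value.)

-50 m

Displacement is the signed area under the v-t curve.
0–3 s: 4 × 3 = 12 m
3–7 s: -8 × 4 = -32 m
7–9 s: -5 × 2 = -10 m
9–14 s: -4 × 5 = -20 m
Net displacement = -50 m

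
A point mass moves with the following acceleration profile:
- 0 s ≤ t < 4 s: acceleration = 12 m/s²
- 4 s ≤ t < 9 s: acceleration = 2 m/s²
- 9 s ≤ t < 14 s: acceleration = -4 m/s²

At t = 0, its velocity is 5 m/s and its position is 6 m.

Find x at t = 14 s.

On each constant-a segment, Δv = aΔt and Δx = v₀Δt + ½aΔt²; chain segment to segment.
0–4 s: v starts 5 m/s; Δx = 5·4 + ½·12·4² = 116 m; v ends 53 m/s.
4–9 s: v starts 53 m/s; Δx = 53·5 + ½·2·5² = 290 m; v ends 63 m/s.
9–14 s: v starts 63 m/s; Δx = 63·5 + ½·-4·5² = 265 m; v ends 43 m/s.
x(14) = 6 + Σ Δx = 677 m.

677 m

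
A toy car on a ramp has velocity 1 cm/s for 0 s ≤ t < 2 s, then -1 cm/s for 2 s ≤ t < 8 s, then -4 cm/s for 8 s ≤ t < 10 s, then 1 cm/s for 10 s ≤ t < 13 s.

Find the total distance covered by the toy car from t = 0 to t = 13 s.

Distance (not displacement) is the total path length: add the absolute areas under v-t.
0–2 s: |1| × 2 = 2 cm
2–8 s: |-1| × 6 = 6 cm
8–10 s: |-4| × 2 = 8 cm
10–13 s: |1| × 3 = 3 cm
Total distance = 19 cm

19 cm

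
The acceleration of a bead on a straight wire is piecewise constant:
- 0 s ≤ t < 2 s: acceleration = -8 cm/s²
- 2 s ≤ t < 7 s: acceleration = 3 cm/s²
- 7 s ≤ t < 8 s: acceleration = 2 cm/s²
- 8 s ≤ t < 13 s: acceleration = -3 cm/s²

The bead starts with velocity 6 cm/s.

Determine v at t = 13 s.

Δv equals the area under the a-t graph; then v = v₀ + Δv.
0–2 s: -8 × 2 = -16 cm/s
2–7 s: 3 × 5 = 15 cm/s
7–8 s: 2 × 1 = 2 cm/s
8–13 s: -3 × 5 = -15 cm/s
Δv = -14 cm/s, so v(13) = 6 + (-14) = -8 cm/s.

-8 cm/s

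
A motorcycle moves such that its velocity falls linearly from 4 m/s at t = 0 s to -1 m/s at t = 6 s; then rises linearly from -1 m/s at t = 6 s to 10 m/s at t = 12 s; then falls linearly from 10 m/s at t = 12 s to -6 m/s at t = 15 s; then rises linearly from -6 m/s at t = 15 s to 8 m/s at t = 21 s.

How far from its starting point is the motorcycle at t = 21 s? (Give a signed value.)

48 m

Net displacement equals the area under the velocity-time graph (areas below the axis count negative).
0–6 s: ½(4 + -1)(6) = 9 m
6–12 s: ½(-1 + 10)(6) = 27 m
12–15 s: ½(10 + -6)(3) = 6 m
15–21 s: ½(-6 + 8)(6) = 6 m
Net displacement = 48 m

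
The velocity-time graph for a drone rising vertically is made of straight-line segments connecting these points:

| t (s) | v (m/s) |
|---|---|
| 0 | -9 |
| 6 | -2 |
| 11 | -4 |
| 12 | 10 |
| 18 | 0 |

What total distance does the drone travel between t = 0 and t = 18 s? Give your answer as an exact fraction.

Total distance travelled is ∫|v| dt — sum the magnitudes of each area piece.
0–6 s: |½(-9 + -2)(6)| = 33 m
6–11 s: |½(-2 + -4)(5)| = 15 m
11–12 s: v = 0 at t = 79/7 s; triangle areas 4/7 + 25/7 = 29/7 m
12–18 s: |½(10 + 0)(6)| = 30 m
Total distance = 575/7 m

575/7 m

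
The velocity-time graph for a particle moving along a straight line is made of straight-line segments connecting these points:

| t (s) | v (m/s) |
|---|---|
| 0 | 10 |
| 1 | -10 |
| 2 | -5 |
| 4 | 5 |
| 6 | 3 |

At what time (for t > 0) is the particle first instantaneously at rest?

v changes sign on 0–1 s (from 10 to -10); the graph is linear there, so v = 0 at t = 0 + (-10)·(1 − 0)/(-10 − 10) = 0.5 s.

t = 0.5 s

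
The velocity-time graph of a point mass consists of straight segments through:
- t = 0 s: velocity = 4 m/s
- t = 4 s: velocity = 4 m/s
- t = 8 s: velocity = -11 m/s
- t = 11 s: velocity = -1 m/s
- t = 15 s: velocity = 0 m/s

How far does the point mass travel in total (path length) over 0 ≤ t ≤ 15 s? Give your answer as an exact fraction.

814/15 m

Total distance travelled is ∫|v| dt — sum the magnitudes of each area piece.
0–4 s: |4| × 4 = 16 m
4–8 s: v = 0 at t = 76/15 s; triangle areas 32/15 + 242/15 = 274/15 m
8–11 s: |½(-11 + -1)(3)| = 18 m
11–15 s: |½(-1 + 0)(4)| = 2 m
Total distance = 814/15 m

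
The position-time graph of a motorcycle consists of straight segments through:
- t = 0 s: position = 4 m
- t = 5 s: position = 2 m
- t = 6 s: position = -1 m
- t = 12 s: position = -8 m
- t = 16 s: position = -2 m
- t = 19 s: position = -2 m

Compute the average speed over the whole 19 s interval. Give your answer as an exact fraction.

Average speed = (total path length)/(elapsed time); on a piecewise-linear x-t graph the path length is Σ|Δx|.
0–5 s: |Δx| = |2 − 4| = 2 m
5–6 s: |Δx| = |-1 − 2| = 3 m
6–12 s: |Δx| = |-8 − -1| = 7 m
12–16 s: |Δx| = |-2 − -8| = 6 m
16–19 s: |Δx| = |-2 − -2| = 0 m
Total path = 18 m; average speed = 18/19 = 18/19 m/s.

18/19 m/s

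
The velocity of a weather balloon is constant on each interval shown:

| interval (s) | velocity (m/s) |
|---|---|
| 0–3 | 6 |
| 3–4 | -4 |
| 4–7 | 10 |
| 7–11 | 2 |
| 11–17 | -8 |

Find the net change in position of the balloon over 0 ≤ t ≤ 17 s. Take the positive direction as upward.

4 m

Net displacement equals the area under the velocity-time graph (areas below the axis count negative).
0–3 s: 6 × 3 = 18 m
3–4 s: -4 × 1 = -4 m
4–7 s: 10 × 3 = 30 m
7–11 s: 2 × 4 = 8 m
11–17 s: -8 × 6 = -48 m
Net displacement = 4 m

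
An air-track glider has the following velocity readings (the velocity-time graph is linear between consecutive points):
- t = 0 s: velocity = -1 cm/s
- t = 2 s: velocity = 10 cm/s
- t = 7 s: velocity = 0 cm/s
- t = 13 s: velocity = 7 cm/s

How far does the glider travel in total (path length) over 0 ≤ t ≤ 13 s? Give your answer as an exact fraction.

607/11 cm

Total distance travelled is ∫|v| dt — sum the magnitudes of each area piece.
0–2 s: v = 0 at t = 2/11 s; triangle areas 1/11 + 100/11 = 101/11 cm
2–7 s: |½(10 + 0)(5)| = 25 cm
7–13 s: |½(0 + 7)(6)| = 21 cm
Total distance = 607/11 cm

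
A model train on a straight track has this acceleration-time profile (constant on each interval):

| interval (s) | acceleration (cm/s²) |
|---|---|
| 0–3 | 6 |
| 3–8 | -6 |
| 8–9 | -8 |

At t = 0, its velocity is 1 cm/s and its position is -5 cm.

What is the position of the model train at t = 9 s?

On each constant-a segment, Δv = aΔt and Δx = v₀Δt + ½aΔt²; chain segment to segment.
0–3 s: v starts 1 cm/s; Δx = 1·3 + ½·6·3² = 30 cm; v ends 19 cm/s.
3–8 s: v starts 19 cm/s; Δx = 19·5 + ½·-6·5² = 20 cm; v ends -11 cm/s.
8–9 s: v starts -11 cm/s; Δx = -11·1 + ½·-8·1² = -15 cm; v ends -19 cm/s.
x(9) = -5 + Σ Δx = 30 cm.

30 cm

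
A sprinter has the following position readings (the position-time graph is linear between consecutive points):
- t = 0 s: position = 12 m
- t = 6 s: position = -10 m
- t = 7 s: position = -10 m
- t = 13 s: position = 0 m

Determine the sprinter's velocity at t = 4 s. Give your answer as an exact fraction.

-11/3 m/s

Velocity is the slope of the x-t graph on 0–6 s: (-10 − 12)/(6 − 0) = -11/3 m/s.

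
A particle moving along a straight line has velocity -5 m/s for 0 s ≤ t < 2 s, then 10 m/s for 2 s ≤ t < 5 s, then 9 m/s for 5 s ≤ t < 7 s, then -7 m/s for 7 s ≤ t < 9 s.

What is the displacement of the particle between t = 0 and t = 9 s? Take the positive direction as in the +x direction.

Net displacement equals the area under the velocity-time graph (areas below the axis count negative).
0–2 s: -5 × 2 = -10 m
2–5 s: 10 × 3 = 30 m
5–7 s: 9 × 2 = 18 m
7–9 s: -7 × 2 = -14 m
Net displacement = 24 m

24 m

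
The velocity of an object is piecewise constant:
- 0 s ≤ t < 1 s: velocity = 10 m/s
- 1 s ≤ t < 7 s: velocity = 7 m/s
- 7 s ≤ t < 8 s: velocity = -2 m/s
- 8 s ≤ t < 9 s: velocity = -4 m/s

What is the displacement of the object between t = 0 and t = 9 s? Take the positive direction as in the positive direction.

Net displacement equals the area under the velocity-time graph (areas below the axis count negative).
0–1 s: 10 × 1 = 10 m
1–7 s: 7 × 6 = 42 m
7–8 s: -2 × 1 = -2 m
8–9 s: -4 × 1 = -4 m
Net displacement = 46 m

46 m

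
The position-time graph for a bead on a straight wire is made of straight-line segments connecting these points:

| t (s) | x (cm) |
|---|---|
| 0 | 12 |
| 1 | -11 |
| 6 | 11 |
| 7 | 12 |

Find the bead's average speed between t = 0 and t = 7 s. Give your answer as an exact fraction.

46/7 cm/s

Average speed = (total path length)/(elapsed time); on a piecewise-linear x-t graph the path length is Σ|Δx|.
0–1 s: |Δx| = |-11 − 12| = 23 cm
1–6 s: |Δx| = |11 − -11| = 22 cm
6–7 s: |Δx| = |12 − 11| = 1 cm
Total path = 46 cm; average speed = 46/7 = 46/7 cm/s.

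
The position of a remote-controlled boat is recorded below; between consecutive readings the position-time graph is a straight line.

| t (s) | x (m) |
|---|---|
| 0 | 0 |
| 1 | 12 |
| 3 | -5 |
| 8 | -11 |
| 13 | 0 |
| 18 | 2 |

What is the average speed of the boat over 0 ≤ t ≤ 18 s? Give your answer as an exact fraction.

8/3 m/s

Average speed = (total path length)/(elapsed time); on a piecewise-linear x-t graph the path length is Σ|Δx|.
0–1 s: |Δx| = |12 − 0| = 12 m
1–3 s: |Δx| = |-5 − 12| = 17 m
3–8 s: |Δx| = |-11 − -5| = 6 m
8–13 s: |Δx| = |0 − -11| = 11 m
13–18 s: |Δx| = |2 − 0| = 2 m
Total path = 48 m; average speed = 48/18 = 8/3 m/s.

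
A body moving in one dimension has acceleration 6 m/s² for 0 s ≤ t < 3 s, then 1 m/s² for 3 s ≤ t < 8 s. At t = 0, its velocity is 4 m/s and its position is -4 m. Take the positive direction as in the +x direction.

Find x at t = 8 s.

157.5 m

On each constant-a segment, Δv = aΔt and Δx = v₀Δt + ½aΔt²; chain segment to segment.
0–3 s: v starts 4 m/s; Δx = 4·3 + ½·6·3² = 39 m; v ends 22 m/s.
3–8 s: v starts 22 m/s; Δx = 22·5 + ½·1·5² = 122.5 m; v ends 27 m/s.
x(8) = -4 + Σ Δx = 157.5 m.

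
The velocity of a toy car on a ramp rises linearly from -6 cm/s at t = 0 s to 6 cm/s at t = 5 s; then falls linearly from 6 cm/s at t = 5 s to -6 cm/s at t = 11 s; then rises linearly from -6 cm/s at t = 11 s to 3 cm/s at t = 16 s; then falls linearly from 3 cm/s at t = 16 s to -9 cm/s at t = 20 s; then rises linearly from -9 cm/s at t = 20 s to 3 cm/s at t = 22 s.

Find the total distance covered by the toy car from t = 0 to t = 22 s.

Distance (not displacement) is the total path length: add the absolute areas under v-t.
0–5 s: v = 0 at t = 2.5 s; triangle areas 7.5 + 7.5 = 15 cm
5–11 s: v = 0 at t = 8 s; triangle areas 9 + 9 = 18 cm
11–16 s: v = 0 at t = 43/3 s; triangle areas 10 + 2.5 = 12.5 cm
16–20 s: v = 0 at t = 17 s; triangle areas 1.5 + 13.5 = 15 cm
20–22 s: v = 0 at t = 21.5 s; triangle areas 6.75 + 0.75 = 7.5 cm
Total distance = 68 cm

68 cm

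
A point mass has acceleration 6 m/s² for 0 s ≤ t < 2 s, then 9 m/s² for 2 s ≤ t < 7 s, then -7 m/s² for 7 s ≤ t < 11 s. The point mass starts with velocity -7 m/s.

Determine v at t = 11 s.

Δv equals the area under the a-t graph; then v = v₀ + Δv.
0–2 s: 6 × 2 = 12 m/s
2–7 s: 9 × 5 = 45 m/s
7–11 s: -7 × 4 = -28 m/s
Δv = 29 m/s, so v(11) = -7 + (29) = 22 m/s.

22 m/s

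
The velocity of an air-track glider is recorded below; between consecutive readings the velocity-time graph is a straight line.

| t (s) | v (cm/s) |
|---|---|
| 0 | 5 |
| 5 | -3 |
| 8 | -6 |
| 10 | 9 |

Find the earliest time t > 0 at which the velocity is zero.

t = 3.125 s

v changes sign on 0–5 s (from 5 to -3); the graph is linear there, so v = 0 at t = 0 + (-5)·(5 − 0)/(-3 − 5) = 3.125 s.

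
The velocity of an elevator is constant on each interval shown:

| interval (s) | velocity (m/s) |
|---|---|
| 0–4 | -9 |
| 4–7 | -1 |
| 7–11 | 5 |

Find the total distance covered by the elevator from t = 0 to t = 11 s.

59 m

Total distance travelled is ∫|v| dt — sum the magnitudes of each area piece.
0–4 s: |-9| × 4 = 36 m
4–7 s: |-1| × 3 = 3 m
7–11 s: |5| × 4 = 20 m
Total distance = 59 m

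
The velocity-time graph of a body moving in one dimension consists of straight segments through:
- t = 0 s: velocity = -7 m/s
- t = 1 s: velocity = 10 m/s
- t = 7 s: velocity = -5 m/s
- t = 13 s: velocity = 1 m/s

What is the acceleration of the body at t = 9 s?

1 m/s²

Acceleration is the slope of the v-t graph on 7–13 s: (1 − -5)/(13 − 7) = 1 m/s².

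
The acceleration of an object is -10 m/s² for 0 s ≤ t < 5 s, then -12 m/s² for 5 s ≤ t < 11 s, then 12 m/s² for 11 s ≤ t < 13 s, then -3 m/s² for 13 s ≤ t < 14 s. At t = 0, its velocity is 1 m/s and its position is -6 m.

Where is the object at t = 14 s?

-952.5 m

On each constant-a segment, Δv = aΔt and Δx = v₀Δt + ½aΔt²; chain segment to segment.
0–5 s: v starts 1 m/s; Δx = 1·5 + ½·-10·5² = -120 m; v ends -49 m/s.
5–11 s: v starts -49 m/s; Δx = -49·6 + ½·-12·6² = -510 m; v ends -121 m/s.
11–13 s: v starts -121 m/s; Δx = -121·2 + ½·12·2² = -218 m; v ends -97 m/s.
13–14 s: v starts -97 m/s; Δx = -97·1 + ½·-3·1² = -98.5 m; v ends -100 m/s.
x(14) = -6 + Σ Δx = -952.5 m.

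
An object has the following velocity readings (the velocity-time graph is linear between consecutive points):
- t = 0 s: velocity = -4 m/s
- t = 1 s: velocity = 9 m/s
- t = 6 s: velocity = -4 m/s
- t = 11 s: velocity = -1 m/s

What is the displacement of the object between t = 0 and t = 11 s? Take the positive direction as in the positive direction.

Displacement is the signed area under the v-t curve.
0–1 s: ½(-4 + 9)(1) = 2.5 m
1–6 s: ½(9 + -4)(5) = 12.5 m
6–11 s: ½(-4 + -1)(5) = -12.5 m
Net displacement = 2.5 m

2.5 m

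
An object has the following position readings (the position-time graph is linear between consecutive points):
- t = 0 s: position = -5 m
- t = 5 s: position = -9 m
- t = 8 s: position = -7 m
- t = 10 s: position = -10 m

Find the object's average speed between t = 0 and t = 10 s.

Average speed = (total path length)/(elapsed time); on a piecewise-linear x-t graph the path length is Σ|Δx|.
0–5 s: |Δx| = |-9 − -5| = 4 m
5–8 s: |Δx| = |-7 − -9| = 2 m
8–10 s: |Δx| = |-10 − -7| = 3 m
Total path = 9 m; average speed = 9/10 = 0.9 m/s.

0.9 m/s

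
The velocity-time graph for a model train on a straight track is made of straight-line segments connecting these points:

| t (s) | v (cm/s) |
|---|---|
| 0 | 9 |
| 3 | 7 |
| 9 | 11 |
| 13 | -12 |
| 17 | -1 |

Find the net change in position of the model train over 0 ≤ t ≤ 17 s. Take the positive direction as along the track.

Displacement is the signed area under the v-t curve.
0–3 s: ½(9 + 7)(3) = 24 cm
3–9 s: ½(7 + 11)(6) = 54 cm
9–13 s: ½(11 + -12)(4) = -2 cm
13–17 s: ½(-12 + -1)(4) = -26 cm
Net displacement = 50 cm

50 cm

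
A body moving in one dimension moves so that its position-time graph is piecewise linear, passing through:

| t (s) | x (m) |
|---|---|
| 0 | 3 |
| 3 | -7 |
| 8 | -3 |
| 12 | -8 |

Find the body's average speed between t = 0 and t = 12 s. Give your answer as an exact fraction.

Average speed = (total path length)/(elapsed time); on a piecewise-linear x-t graph the path length is Σ|Δx|.
0–3 s: |Δx| = |-7 − 3| = 10 m
3–8 s: |Δx| = |-3 − -7| = 4 m
8–12 s: |Δx| = |-8 − -3| = 5 m
Total path = 19 m; average speed = 19/12 = 19/12 m/s.

19/12 m/s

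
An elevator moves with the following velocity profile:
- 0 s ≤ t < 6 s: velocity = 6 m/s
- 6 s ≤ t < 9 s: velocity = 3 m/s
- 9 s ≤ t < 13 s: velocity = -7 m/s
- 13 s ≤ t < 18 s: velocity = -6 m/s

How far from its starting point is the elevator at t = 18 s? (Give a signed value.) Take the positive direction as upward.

-13 m

Net displacement equals the area under the velocity-time graph (areas below the axis count negative).
0–6 s: 6 × 6 = 36 m
6–9 s: 3 × 3 = 9 m
9–13 s: -7 × 4 = -28 m
13–18 s: -6 × 5 = -30 m
Net displacement = -13 m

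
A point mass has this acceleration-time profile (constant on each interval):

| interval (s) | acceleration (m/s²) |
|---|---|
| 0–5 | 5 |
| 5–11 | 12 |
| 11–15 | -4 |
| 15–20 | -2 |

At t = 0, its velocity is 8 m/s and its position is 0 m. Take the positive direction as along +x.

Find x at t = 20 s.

On each constant-a segment, Δv = aΔt and Δx = v₀Δt + ½aΔt²; chain segment to segment.
0–5 s: v starts 8 m/s; Δx = 8·5 + ½·5·5² = 102.5 m; v ends 33 m/s.
5–11 s: v starts 33 m/s; Δx = 33·6 + ½·12·6² = 414 m; v ends 105 m/s.
11–15 s: v starts 105 m/s; Δx = 105·4 + ½·-4·4² = 388 m; v ends 89 m/s.
15–20 s: v starts 89 m/s; Δx = 89·5 + ½·-2·5² = 420 m; v ends 79 m/s.
x(20) = 0 + Σ Δx = 1324.5 m.

1324.5 m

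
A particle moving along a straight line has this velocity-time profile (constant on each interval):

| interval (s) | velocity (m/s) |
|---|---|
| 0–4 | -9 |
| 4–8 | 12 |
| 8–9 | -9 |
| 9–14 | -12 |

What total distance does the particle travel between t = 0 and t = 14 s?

Total distance travelled is ∫|v| dt — sum the magnitudes of each area piece.
0–4 s: |-9| × 4 = 36 m
4–8 s: |12| × 4 = 48 m
8–9 s: |-9| × 1 = 9 m
9–14 s: |-12| × 5 = 60 m
Total distance = 153 m

153 m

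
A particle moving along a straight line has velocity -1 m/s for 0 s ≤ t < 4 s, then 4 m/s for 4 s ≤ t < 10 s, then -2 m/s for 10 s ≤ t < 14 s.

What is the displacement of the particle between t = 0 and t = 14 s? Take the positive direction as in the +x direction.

Displacement is the signed area under the v-t curve.
0–4 s: -1 × 4 = -4 m
4–10 s: 4 × 6 = 24 m
10–14 s: -2 × 4 = -8 m
Net displacement = 12 m

12 m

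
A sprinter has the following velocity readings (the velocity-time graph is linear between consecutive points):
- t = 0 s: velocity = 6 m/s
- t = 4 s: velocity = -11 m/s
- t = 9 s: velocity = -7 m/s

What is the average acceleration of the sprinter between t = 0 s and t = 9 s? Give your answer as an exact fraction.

Average acceleration = Δv/Δt = (-7 − 6)/(9 − 0) = -13/9 m/s².

-13/9 m/s²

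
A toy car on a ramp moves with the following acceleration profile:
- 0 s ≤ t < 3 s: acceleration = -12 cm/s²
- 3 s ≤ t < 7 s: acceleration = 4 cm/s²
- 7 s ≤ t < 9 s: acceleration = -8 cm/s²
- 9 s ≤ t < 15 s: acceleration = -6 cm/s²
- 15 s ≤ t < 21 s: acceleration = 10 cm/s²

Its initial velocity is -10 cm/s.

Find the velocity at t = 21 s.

-22 cm/s

Δv equals the area under the a-t graph; then v = v₀ + Δv.
0–3 s: -12 × 3 = -36 cm/s
3–7 s: 4 × 4 = 16 cm/s
7–9 s: -8 × 2 = -16 cm/s
9–15 s: -6 × 6 = -36 cm/s
15–21 s: 10 × 6 = 60 cm/s
Δv = -12 cm/s, so v(21) = -10 + (-12) = -22 cm/s.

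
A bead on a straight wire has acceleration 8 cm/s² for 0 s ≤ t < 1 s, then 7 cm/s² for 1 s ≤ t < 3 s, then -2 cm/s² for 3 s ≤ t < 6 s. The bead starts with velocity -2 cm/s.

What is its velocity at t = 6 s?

14 cm/s

Δv equals the area under the a-t graph; then v = v₀ + Δv.
0–1 s: 8 × 1 = 8 cm/s
1–3 s: 7 × 2 = 14 cm/s
3–6 s: -2 × 3 = -6 cm/s
Δv = 16 cm/s, so v(6) = -2 + (16) = 14 cm/s.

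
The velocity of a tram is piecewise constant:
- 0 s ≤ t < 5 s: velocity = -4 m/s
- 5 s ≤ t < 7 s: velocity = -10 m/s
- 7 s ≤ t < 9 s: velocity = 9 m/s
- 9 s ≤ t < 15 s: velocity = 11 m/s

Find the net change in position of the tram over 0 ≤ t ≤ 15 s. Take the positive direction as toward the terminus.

44 m

Net displacement equals the area under the velocity-time graph (areas below the axis count negative).
0–5 s: -4 × 5 = -20 m
5–7 s: -10 × 2 = -20 m
7–9 s: 9 × 2 = 18 m
9–15 s: 11 × 6 = 66 m
Net displacement = 44 m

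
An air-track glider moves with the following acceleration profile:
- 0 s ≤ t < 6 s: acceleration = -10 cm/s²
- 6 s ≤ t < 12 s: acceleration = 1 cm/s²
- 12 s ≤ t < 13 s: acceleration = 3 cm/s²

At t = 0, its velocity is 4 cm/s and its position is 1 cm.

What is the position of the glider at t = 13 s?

On each constant-a segment, Δv = aΔt and Δx = v₀Δt + ½aΔt²; chain segment to segment.
0–6 s: v starts 4 cm/s; Δx = 4·6 + ½·-10·6² = -156 cm; v ends -56 cm/s.
6–12 s: v starts -56 cm/s; Δx = -56·6 + ½·1·6² = -318 cm; v ends -50 cm/s.
12–13 s: v starts -50 cm/s; Δx = -50·1 + ½·3·1² = -48.5 cm; v ends -47 cm/s.
x(13) = 1 + Σ Δx = -521.5 cm.

-521.5 cm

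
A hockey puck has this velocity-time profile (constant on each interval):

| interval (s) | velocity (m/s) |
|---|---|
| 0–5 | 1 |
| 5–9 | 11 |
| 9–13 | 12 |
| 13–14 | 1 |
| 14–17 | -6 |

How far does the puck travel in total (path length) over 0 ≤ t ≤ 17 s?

116 m

Total distance travelled is ∫|v| dt — sum the magnitudes of each area piece.
0–5 s: |1| × 5 = 5 m
5–9 s: |11| × 4 = 44 m
9–13 s: |12| × 4 = 48 m
13–14 s: |1| × 1 = 1 m
14–17 s: |-6| × 3 = 18 m
Total distance = 116 m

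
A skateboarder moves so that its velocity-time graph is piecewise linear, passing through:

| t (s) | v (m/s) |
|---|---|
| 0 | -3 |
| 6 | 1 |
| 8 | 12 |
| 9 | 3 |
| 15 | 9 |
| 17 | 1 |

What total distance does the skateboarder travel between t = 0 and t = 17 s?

74 m

Distance (not displacement) is the total path length: add the absolute areas under v-t.
0–6 s: v = 0 at t = 4.5 s; triangle areas 6.75 + 0.75 = 7.5 m
6–8 s: |½(1 + 12)(2)| = 13 m
8–9 s: |½(12 + 3)(1)| = 7.5 m
9–15 s: |½(3 + 9)(6)| = 36 m
15–17 s: |½(9 + 1)(2)| = 10 m
Total distance = 74 m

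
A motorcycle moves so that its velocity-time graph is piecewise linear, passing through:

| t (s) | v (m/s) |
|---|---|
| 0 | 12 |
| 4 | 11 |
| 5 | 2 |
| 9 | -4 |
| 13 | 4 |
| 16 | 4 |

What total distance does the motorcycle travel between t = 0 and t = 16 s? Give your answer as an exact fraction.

Total distance travelled is ∫|v| dt — sum the magnitudes of each area piece.
0–4 s: |½(12 + 11)(4)| = 46 m
4–5 s: |½(11 + 2)(1)| = 6.5 m
5–9 s: v = 0 at t = 19/3 s; triangle areas 4/3 + 16/3 = 20/3 m
9–13 s: v = 0 at t = 11 s; triangle areas 4 + 4 = 8 m
13–16 s: |4| × 3 = 12 m
Total distance = 475/6 m

475/6 m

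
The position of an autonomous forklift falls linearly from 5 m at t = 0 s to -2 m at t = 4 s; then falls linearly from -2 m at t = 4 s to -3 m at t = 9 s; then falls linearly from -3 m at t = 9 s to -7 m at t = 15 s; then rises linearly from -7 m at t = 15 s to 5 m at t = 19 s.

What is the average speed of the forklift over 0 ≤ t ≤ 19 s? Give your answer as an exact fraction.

24/19 m/s

Average speed = (total path length)/(elapsed time); on a piecewise-linear x-t graph the path length is Σ|Δx|.
0–4 s: |Δx| = |-2 − 5| = 7 m
4–9 s: |Δx| = |-3 − -2| = 1 m
9–15 s: |Δx| = |-7 − -3| = 4 m
15–19 s: |Δx| = |5 − -7| = 12 m
Total path = 24 m; average speed = 24/19 = 24/19 m/s.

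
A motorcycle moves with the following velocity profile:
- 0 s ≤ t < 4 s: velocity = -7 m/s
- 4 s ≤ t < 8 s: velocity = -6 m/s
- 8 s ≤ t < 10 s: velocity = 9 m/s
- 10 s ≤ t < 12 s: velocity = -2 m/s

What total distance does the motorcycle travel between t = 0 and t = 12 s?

Total distance travelled is ∫|v| dt — sum the magnitudes of each area piece.
0–4 s: |-7| × 4 = 28 m
4–8 s: |-6| × 4 = 24 m
8–10 s: |9| × 2 = 18 m
10–12 s: |-2| × 2 = 4 m
Total distance = 74 m

74 m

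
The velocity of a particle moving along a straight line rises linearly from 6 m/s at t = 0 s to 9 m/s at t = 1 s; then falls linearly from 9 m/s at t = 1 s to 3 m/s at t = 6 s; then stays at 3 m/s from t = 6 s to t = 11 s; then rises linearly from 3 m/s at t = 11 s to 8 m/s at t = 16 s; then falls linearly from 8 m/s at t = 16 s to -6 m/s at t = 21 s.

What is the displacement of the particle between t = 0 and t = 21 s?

85 m

Net displacement equals the area under the velocity-time graph (areas below the axis count negative).
0–1 s: ½(6 + 9)(1) = 7.5 m
1–6 s: ½(9 + 3)(5) = 30 m
6–11 s: 3 × 5 = 15 m
11–16 s: ½(3 + 8)(5) = 27.5 m
16–21 s: ½(8 + -6)(5) = 5 m
Net displacement = 85 m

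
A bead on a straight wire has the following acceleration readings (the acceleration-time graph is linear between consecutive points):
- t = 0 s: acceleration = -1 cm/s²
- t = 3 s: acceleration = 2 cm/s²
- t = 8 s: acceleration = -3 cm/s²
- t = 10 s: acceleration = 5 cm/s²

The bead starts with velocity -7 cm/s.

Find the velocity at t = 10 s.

-6 cm/s

Δv equals the area under the a-t graph; then v = v₀ + Δv.
0–3 s: ½(-1 + 2)(3) = 1.5 cm/s
3–8 s: ½(2 + -3)(5) = -2.5 cm/s
8–10 s: ½(-3 + 5)(2) = 2 cm/s
Δv = 1 cm/s, so v(10) = -7 + (1) = -6 cm/s.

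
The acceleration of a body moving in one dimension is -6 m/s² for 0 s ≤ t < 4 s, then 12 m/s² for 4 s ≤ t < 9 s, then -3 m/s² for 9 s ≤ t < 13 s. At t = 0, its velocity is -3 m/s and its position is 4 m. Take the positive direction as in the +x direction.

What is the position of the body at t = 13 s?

67 m

On each constant-a segment, Δv = aΔt and Δx = v₀Δt + ½aΔt²; chain segment to segment.
0–4 s: v starts -3 m/s; Δx = -3·4 + ½·-6·4² = -60 m; v ends -27 m/s.
4–9 s: v starts -27 m/s; Δx = -27·5 + ½·12·5² = 15 m; v ends 33 m/s.
9–13 s: v starts 33 m/s; Δx = 33·4 + ½·-3·4² = 108 m; v ends 21 m/s.
x(13) = 4 + Σ Δx = 67 m.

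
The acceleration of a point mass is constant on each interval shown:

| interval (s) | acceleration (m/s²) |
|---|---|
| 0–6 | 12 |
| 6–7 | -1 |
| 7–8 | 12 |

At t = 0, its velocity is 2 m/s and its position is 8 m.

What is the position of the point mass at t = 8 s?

388.5 m

On each constant-a segment, Δv = aΔt and Δx = v₀Δt + ½aΔt²; chain segment to segment.
0–6 s: v starts 2 m/s; Δx = 2·6 + ½·12·6² = 228 m; v ends 74 m/s.
6–7 s: v starts 74 m/s; Δx = 74·1 + ½·-1·1² = 73.5 m; v ends 73 m/s.
7–8 s: v starts 73 m/s; Δx = 73·1 + ½·12·1² = 79 m; v ends 85 m/s.
x(8) = 8 + Σ Δx = 388.5 m.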